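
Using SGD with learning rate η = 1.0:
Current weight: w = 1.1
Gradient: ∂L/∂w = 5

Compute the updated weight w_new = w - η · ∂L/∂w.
w_new = -3.9

w_new = w - η·∂L/∂w = 1.1 - 1.0×(5) = 1.1 - (5) = -3.9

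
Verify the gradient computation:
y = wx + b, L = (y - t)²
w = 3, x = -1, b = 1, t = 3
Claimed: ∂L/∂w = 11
Incorrect

y = (3)(-1) + 1 = -2
∂L/∂y = 2(y - t) = 2(-2 - 3) = -10
∂y/∂w = x = -1
∂L/∂w = -10 × -1 = 10

Claimed value: 11
Incorrect: The correct gradient is 10.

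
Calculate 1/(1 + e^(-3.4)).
0.9677

sigmoid(3.4) = 1/(1 + e^(-3.4)) = 1/(1 + 0.03337) = 0.9677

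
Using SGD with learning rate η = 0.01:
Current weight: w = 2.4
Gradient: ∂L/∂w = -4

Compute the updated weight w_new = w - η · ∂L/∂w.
w_new = 2.44

w_new = w - η·∂L/∂w = 2.4 - 0.01×(-4) = 2.4 - (-0.04) = 2.44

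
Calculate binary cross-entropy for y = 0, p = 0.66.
L = 1.079

L = -0·log(0.66) - 1·log(0.34) = -log(0.34) = 1.079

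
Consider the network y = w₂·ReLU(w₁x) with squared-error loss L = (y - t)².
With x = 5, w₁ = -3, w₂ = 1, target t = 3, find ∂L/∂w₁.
∂L/∂w₁ = 0

Forward pass:
z = w₁x = -3×5 = -15
h = ReLU(-15) = 0
y = w₂h = 1×0 = 0

Backward pass:
∂L/∂y = 2(y - t) = 2(0 - 3) = -6
∂y/∂h = w₂ = 1
∂h/∂z = 0 (ReLU derivative)
∂z/∂w₁ = x = 5

∂L/∂w₁ = -6 × 1 × 0 × 5 = 0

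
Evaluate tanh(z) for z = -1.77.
-0.9436

tanh(-1.77) = (e^(-1.77) - e^(1.77))/(e^(-1.77) + e^(1.77)) = -0.9436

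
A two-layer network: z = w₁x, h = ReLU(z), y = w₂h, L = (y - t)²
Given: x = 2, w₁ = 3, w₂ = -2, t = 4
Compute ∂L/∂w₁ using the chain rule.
∂L/∂w₁ = 128

Forward pass:
z = w₁x = 3×2 = 6
h = ReLU(6) = 6
y = w₂h = -2×6 = -12

Backward pass:
∂L/∂y = 2(y - t) = 2(-12 - 4) = -32
∂y/∂h = w₂ = -2
∂h/∂z = 1 (ReLU derivative)
∂z/∂w₁ = x = 2

∂L/∂w₁ = -32 × -2 × 1 × 2 = 128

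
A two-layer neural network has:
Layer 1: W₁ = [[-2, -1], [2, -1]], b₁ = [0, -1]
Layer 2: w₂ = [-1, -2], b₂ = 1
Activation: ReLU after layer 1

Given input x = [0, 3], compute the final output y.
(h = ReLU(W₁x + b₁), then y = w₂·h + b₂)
y = 1

Layer 1 pre-activation: z₁ = [-3, -4]
After ReLU: h = [0, 0]
Layer 2 output: y = -1×0 + -2×0 + 1 = 1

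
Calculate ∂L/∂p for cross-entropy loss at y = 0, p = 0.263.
∂L/∂p = 1.357

∂L/∂p = -y/p + (1-y)/(1-p) = 0 + 1/0.737 = 1.357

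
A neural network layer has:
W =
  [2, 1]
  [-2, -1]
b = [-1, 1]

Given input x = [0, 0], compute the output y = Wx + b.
y = [-1, 1]

Wx = [2×0 + 1×0, -2×0 + -1×0]
   = [0, 0]
y = Wx + b = [0 + -1, 0 + 1] = [-1, 1]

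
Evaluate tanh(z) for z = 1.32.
0.8668

tanh(1.32) = (e^(1.32) - e^(-1.32))/(e^(1.32) + e^(-1.32)) = 0.8668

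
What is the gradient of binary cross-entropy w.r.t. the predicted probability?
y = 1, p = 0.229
∂L/∂p = -4.367

∂L/∂p = -y/p + (1-y)/(1-p) = -1/0.229 + 0 = -4.367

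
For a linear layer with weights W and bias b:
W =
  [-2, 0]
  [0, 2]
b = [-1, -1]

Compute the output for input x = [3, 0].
y = [-7, -1]

Wx = [-2×3 + 0×0, 0×3 + 2×0]
   = [-6, 0]
y = Wx + b = [-6 + -1, 0 + -1] = [-7, -1]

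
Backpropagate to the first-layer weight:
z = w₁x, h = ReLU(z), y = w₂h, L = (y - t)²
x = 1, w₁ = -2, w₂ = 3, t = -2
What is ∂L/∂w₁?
∂L/∂w₁ = 0

Forward pass:
z = w₁x = -2×1 = -2
h = ReLU(-2) = 0
y = w₂h = 3×0 = 0

Backward pass:
∂L/∂y = 2(y - t) = 2(0 - -2) = 4
∂y/∂h = w₂ = 3
∂h/∂z = 0 (ReLU derivative)
∂z/∂w₁ = x = 1

∂L/∂w₁ = 4 × 3 × 0 × 1 = 0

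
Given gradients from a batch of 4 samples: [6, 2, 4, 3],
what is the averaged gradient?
Average gradient = 3.75

Average = (1/4)(6 + 2 + 4 + 3) = 15/4 = 3.75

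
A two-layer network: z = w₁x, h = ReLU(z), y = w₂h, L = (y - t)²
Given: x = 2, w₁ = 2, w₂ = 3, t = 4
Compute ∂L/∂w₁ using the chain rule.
∂L/∂w₁ = 96

Forward pass:
z = w₁x = 2×2 = 4
h = ReLU(4) = 4
y = w₂h = 3×4 = 12

Backward pass:
∂L/∂y = 2(y - t) = 2(12 - 4) = 16
∂y/∂h = w₂ = 3
∂h/∂z = 1 (ReLU derivative)
∂z/∂w₁ = x = 2

∂L/∂w₁ = 16 × 3 × 1 × 2 = 96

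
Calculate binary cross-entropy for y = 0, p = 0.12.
L = 0.1278

L = -0·log(0.12) - 1·log(0.88) = -log(0.88) = 0.1278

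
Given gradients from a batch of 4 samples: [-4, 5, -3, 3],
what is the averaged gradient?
Average gradient = 0.25

Average = (1/4)(-4 + 5 + -3 + 3) = 1/4 = 0.25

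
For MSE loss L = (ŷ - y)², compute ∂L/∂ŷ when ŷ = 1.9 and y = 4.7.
∂L/∂ŷ = -5.6

∂L/∂ŷ = 2(ŷ - y) = 2(1.9 - 4.7) = 2(-2.8) = -5.6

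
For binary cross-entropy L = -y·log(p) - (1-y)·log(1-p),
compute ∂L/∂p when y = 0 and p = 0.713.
∂L/∂p = 3.484

∂L/∂p = -y/p + (1-y)/(1-p) = 0 + 1/0.287 = 3.484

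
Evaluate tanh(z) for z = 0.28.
0.2729

tanh(0.28) = (e^(0.28) - e^(-0.28))/(e^(0.28) + e^(-0.28)) = 0.2729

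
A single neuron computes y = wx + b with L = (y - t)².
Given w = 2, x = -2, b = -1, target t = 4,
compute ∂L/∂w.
∂L/∂w = 36

y = wx + b = (2)(-2) + -1 = -5
∂L/∂y = 2(y - t) = 2(-5 - 4) = -18
∂y/∂w = x = -2
∂L/∂w = ∂L/∂y · ∂y/∂w = -18 × -2 = 36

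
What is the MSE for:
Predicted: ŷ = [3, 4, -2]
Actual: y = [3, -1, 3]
MSE = 16.67

MSE = (1/3)((3-3)² + (4--1)² + (-2-3)²) = (1/3)(0 + 25 + 25) = 16.67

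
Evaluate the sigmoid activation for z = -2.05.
0.1141

sigmoid(-2.05) = 1/(1 + e^(2.05)) = 1/(1 + 7.768) = 0.1141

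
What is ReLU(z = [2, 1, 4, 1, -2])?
h = [2, 1, 4, 1, 0]

ReLU applied element-wise: max(0,2)=2, max(0,1)=1, max(0,4)=4, max(0,1)=1, max(0,-2)=0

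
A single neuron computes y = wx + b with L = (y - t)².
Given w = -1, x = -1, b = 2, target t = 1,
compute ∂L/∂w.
∂L/∂w = -4

y = wx + b = (-1)(-1) + 2 = 3
∂L/∂y = 2(y - t) = 2(3 - 1) = 4
∂y/∂w = x = -1
∂L/∂w = ∂L/∂y · ∂y/∂w = 4 × -1 = -4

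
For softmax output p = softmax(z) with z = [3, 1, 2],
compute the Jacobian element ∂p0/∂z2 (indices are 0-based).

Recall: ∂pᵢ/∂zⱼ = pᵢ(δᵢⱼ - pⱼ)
∂p0/∂z2 = -0.1628

p = softmax(z) = [0.6652, 0.09003, 0.2447]
p0 = 0.6652, p2 = 0.2447

∂p0/∂z2 = -p0 × p2 = -0.6652 × 0.2447 = -0.1628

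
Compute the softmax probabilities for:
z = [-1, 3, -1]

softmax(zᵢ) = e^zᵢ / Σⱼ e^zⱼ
p = [0.0177, 0.9647, 0.0177]

exp(z) = [0.3679, 20.09, 0.3679]
Sum = 20.82
p = [0.0177, 0.9647, 0.0177]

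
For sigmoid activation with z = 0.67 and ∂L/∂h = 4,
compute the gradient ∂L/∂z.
∂L/∂z = 0.8957

σ(0.67) = 0.6615
σ'(0.67) = σ(0.67)(1 - σ(0.67)) = 0.6615 × 0.3385 = 0.2239
∂L/∂z = ∂L/∂h · σ'(z) = 4 × 0.2239 = 0.8957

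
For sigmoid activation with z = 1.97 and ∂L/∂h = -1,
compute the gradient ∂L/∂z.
∂L/∂z = -0.1074

σ(1.97) = 0.8776
σ'(1.97) = σ(1.97)(1 - σ(1.97)) = 0.8776 × 0.1224 = 0.1074
∂L/∂z = ∂L/∂h · σ'(z) = -1 × 0.1074 = -0.1074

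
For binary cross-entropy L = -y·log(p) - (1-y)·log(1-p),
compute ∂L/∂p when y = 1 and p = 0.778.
∂L/∂p = -1.285

∂L/∂p = -y/p + (1-y)/(1-p) = -1/0.778 + 0 = -1.285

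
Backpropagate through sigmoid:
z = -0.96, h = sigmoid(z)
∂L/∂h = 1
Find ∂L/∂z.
∂L/∂z = 0.2002

σ(-0.96) = 0.2769
σ'(-0.96) = σ(-0.96)(1 - σ(-0.96)) = 0.2769 × 0.7231 = 0.2002
∂L/∂z = ∂L/∂h · σ'(z) = 1 × 0.2002 = 0.2002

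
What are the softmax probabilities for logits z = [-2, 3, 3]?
p = [0.0034, 0.4983, 0.4983]

exp(z) = [0.1353, 20.09, 20.09]
Sum = 40.31
p = [0.0034, 0.4983, 0.4983]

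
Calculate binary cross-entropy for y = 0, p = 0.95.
L = 2.996

L = -0·log(0.95) - 1·log(0.05) = -log(0.05) = 2.996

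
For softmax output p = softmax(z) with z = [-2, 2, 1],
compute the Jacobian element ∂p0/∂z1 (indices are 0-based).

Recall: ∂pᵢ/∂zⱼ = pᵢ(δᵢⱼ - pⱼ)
∂p0/∂z1 = -0.009532

p = softmax(z) = [0.01321, 0.7214, 0.2654]
p0 = 0.01321, p1 = 0.7214

∂p0/∂z1 = -p0 × p1 = -0.01321 × 0.7214 = -0.009532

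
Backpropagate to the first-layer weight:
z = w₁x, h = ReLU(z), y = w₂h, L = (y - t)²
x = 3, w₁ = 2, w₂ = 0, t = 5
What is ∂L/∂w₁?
∂L/∂w₁ = 0

Forward pass:
z = w₁x = 2×3 = 6
h = ReLU(6) = 6
y = w₂h = 0×6 = 0

Backward pass:
∂L/∂y = 2(y - t) = 2(0 - 5) = -10
∂y/∂h = w₂ = 0
∂h/∂z = 1 (ReLU derivative)
∂z/∂w₁ = x = 3

∂L/∂w₁ = -10 × 0 × 1 × 3 = 0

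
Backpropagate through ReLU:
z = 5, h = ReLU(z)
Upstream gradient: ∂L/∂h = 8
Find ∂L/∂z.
∂L/∂z = 8

h = ReLU(5) = 5
Since z > 0: ∂h/∂z = 1
∂L/∂z = ∂L/∂h · ∂h/∂z = 8 × 1 = 8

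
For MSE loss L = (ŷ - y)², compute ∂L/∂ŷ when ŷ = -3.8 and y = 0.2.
∂L/∂ŷ = -8.0

∂L/∂ŷ = 2(ŷ - y) = 2(-3.8 - 0.2) = 2(-4.0) = -8.0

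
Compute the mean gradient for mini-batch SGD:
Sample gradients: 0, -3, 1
Average gradient = -0.6667

Average = (1/3)(0 + -3 + 1) = -2/3 = -0.6667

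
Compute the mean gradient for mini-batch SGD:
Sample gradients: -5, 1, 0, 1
Average gradient = -0.75

Average = (1/4)(-5 + 1 + 0 + 1) = -3/4 = -0.75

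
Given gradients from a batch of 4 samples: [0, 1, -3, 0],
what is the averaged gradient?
Average gradient = -0.5

Average = (1/4)(0 + 1 + -3 + 0) = -2/4 = -0.5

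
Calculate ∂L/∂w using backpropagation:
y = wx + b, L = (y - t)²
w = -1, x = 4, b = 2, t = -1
∂L/∂w = -8

y = wx + b = (-1)(4) + 2 = -2
∂L/∂y = 2(y - t) = 2(-2 - -1) = -2
∂y/∂w = x = 4
∂L/∂w = ∂L/∂y · ∂y/∂w = -2 × 4 = -8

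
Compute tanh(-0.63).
-0.5581

tanh(-0.63) = (e^(-0.63) - e^(0.63))/(e^(-0.63) + e^(0.63)) = -0.5581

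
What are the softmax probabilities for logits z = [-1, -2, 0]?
p = [0.2447, 0.09, 0.6652]

exp(z) = [0.3679, 0.1353, 1]
Sum = 1.503
p = [0.2447, 0.09, 0.6652]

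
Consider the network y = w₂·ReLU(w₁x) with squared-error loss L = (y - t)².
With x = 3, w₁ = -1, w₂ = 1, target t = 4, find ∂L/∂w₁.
∂L/∂w₁ = 0

Forward pass:
z = w₁x = -1×3 = -3
h = ReLU(-3) = 0
y = w₂h = 1×0 = 0

Backward pass:
∂L/∂y = 2(y - t) = 2(0 - 4) = -8
∂y/∂h = w₂ = 1
∂h/∂z = 0 (ReLU derivative)
∂z/∂w₁ = x = 3

∂L/∂w₁ = -8 × 1 × 0 × 3 = 0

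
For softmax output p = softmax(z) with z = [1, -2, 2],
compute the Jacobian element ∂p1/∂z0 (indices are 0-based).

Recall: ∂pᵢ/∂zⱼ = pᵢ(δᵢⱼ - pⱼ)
∂p1/∂z0 = -0.003507

p = softmax(z) = [0.2654, 0.01321, 0.7214]
p1 = 0.01321, p0 = 0.2654

∂p1/∂z0 = -p1 × p0 = -0.01321 × 0.2654 = -0.003507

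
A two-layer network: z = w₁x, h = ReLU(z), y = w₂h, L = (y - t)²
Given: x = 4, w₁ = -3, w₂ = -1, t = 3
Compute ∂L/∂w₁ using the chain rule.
∂L/∂w₁ = 0

Forward pass:
z = w₁x = -3×4 = -12
h = ReLU(-12) = 0
y = w₂h = -1×0 = 0

Backward pass:
∂L/∂y = 2(y - t) = 2(0 - 3) = -6
∂y/∂h = w₂ = -1
∂h/∂z = 0 (ReLU derivative)
∂z/∂w₁ = x = 4

∂L/∂w₁ = -6 × -1 × 0 × 4 = 0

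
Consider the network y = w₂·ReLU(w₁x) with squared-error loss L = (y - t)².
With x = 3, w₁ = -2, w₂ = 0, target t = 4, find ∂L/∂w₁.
∂L/∂w₁ = 0

Forward pass:
z = w₁x = -2×3 = -6
h = ReLU(-6) = 0
y = w₂h = 0×0 = 0

Backward pass:
∂L/∂y = 2(y - t) = 2(0 - 4) = -8
∂y/∂h = w₂ = 0
∂h/∂z = 0 (ReLU derivative)
∂z/∂w₁ = x = 3

∂L/∂w₁ = -8 × 0 × 0 × 3 = 0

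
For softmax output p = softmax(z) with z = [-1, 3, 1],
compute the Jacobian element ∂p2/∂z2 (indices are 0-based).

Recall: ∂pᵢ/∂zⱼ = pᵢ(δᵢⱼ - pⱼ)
∂p2/∂z2 = 0.1035

p = softmax(z) = [0.01588, 0.8668, 0.1173]
p2 = 0.1173

∂p2/∂z2 = p2(1 - p2) = 0.1173 × (1 - 0.1173) = 0.1035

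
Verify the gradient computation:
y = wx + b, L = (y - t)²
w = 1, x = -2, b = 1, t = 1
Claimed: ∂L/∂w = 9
Incorrect

y = (1)(-2) + 1 = -1
∂L/∂y = 2(y - t) = 2(-1 - 1) = -4
∂y/∂w = x = -2
∂L/∂w = -4 × -2 = 8

Claimed value: 9
Incorrect: The correct gradient is 8.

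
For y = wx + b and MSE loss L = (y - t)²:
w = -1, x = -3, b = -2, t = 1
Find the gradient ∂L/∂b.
∂L/∂b = 0

y = wx + b = (-1)(-3) + -2 = 1
∂L/∂y = 2(y - t) = 2(1 - 1) = 0
∂y/∂b = 1
∂L/∂b = ∂L/∂y · ∂y/∂b = 0 × 1 = 0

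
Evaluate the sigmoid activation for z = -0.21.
0.4477

sigmoid(-0.21) = 1/(1 + e^(0.21)) = 1/(1 + 1.234) = 0.4477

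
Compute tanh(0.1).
0.09967

tanh(0.1) = (e^(0.1) - e^(-0.1))/(e^(0.1) + e^(-0.1)) = 0.09967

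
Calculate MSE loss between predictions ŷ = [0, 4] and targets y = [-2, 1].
MSE = 6.5

MSE = (1/2)((0--2)² + (4-1)²) = (1/2)(4 + 9) = 6.5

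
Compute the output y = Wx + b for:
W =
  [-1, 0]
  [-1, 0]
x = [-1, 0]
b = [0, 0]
y = [1, 1]

Wx = [-1×-1 + 0×0, -1×-1 + 0×0]
   = [1, 1]
y = Wx + b = [1 + 0, 1 + 0] = [1, 1]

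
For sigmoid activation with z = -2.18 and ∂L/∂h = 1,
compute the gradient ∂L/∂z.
∂L/∂z = 0.09125

σ(-2.18) = 0.1016
σ'(-2.18) = σ(-2.18)(1 - σ(-2.18)) = 0.1016 × 0.8984 = 0.09125
∂L/∂z = ∂L/∂h · σ'(z) = 1 × 0.09125 = 0.09125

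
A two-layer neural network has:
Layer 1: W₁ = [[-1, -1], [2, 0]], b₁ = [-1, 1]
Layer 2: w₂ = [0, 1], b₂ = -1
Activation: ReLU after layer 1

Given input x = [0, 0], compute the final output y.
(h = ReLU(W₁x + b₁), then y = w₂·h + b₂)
y = 0

Layer 1 pre-activation: z₁ = [-1, 1]
After ReLU: h = [0, 1]
Layer 2 output: y = 0×0 + 1×1 + -1 = 0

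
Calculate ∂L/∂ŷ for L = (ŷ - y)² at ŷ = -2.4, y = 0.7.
∂L/∂ŷ = -6.2

∂L/∂ŷ = 2(ŷ - y) = 2(-2.4 - 0.7) = 2(-3.1) = -6.2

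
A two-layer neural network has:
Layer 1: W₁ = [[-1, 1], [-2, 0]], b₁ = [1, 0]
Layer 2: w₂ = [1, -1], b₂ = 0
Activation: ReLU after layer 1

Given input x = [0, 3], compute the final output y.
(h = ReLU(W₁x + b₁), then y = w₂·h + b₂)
y = 4

Layer 1 pre-activation: z₁ = [4, 0]
After ReLU: h = [4, 0]
Layer 2 output: y = 1×4 + -1×0 + 0 = 4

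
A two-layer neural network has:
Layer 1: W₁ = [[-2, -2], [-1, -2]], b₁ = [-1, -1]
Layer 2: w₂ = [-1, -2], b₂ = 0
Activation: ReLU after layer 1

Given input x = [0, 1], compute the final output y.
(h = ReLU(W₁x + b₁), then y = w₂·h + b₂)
y = 0

Layer 1 pre-activation: z₁ = [-3, -3]
After ReLU: h = [0, 0]
Layer 2 output: y = -1×0 + -2×0 + 0 = 0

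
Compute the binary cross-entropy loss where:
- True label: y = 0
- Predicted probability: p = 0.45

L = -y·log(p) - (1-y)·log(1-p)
L = 0.5978

L = -0·log(0.45) - 1·log(0.55) = -log(0.55) = 0.5978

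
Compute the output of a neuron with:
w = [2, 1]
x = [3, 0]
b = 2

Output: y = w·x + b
y = 8

y = (2)(3) + (1)(0) + 2 = 8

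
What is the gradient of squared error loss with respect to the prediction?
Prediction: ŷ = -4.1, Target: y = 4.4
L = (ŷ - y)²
∂L/∂ŷ = -17.0

∂L/∂ŷ = 2(ŷ - y) = 2(-4.1 - 4.4) = 2(-8.5) = -17.0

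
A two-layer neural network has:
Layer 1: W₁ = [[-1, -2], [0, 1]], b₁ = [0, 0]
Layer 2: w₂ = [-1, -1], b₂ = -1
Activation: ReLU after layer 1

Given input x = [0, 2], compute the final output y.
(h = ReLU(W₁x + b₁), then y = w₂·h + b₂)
y = -3

Layer 1 pre-activation: z₁ = [-4, 2]
After ReLU: h = [0, 2]
Layer 2 output: y = -1×0 + -1×2 + -1 = -3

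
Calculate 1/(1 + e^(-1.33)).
0.7908

sigmoid(1.33) = 1/(1 + e^(-1.33)) = 1/(1 + 0.2645) = 0.7908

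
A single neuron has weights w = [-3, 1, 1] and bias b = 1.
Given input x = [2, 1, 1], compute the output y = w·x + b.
y = -3

y = (-3)(2) + (1)(1) + (1)(1) + 1 = -3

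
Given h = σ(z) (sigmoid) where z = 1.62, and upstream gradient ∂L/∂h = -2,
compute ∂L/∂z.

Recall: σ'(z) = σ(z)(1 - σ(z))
∂L/∂z = -0.2758

σ(1.62) = 0.8348
σ'(1.62) = σ(1.62)(1 - σ(1.62)) = 0.8348 × 0.1652 = 0.1379
∂L/∂z = ∂L/∂h · σ'(z) = -2 × 0.1379 = -0.2758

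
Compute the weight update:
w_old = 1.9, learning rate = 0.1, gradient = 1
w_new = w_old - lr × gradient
w_new = 1.8

w_new = w - η·∂L/∂w = 1.9 - 0.1×(1) = 1.9 - (0.1) = 1.8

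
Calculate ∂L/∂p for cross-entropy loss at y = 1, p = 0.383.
∂L/∂p = -2.611

∂L/∂p = -y/p + (1-y)/(1-p) = -1/0.383 + 0 = -2.611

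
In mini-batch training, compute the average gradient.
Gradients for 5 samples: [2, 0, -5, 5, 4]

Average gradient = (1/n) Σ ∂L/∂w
Average gradient = 1.2

Average = (1/5)(2 + 0 + -5 + 5 + 4) = 6/5 = 1.2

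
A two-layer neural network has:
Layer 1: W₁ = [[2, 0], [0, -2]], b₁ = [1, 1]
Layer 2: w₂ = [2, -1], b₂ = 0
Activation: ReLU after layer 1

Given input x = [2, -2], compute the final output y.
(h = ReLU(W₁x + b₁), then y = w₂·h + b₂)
y = 5

Layer 1 pre-activation: z₁ = [5, 5]
After ReLU: h = [5, 5]
Layer 2 output: y = 2×5 + -1×5 + 0 = 5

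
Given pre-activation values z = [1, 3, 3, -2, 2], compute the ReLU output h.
h = [1, 3, 3, 0, 2]

ReLU applied element-wise: max(0,1)=1, max(0,3)=3, max(0,3)=3, max(0,-2)=0, max(0,2)=2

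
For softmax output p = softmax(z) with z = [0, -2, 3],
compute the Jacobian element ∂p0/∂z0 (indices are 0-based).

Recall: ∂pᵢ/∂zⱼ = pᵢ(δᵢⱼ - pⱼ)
∂p0/∂z0 = 0.0449

p = softmax(z) = [0.04712, 0.006377, 0.9465]
p0 = 0.04712

∂p0/∂z0 = p0(1 - p0) = 0.04712 × (1 - 0.04712) = 0.0449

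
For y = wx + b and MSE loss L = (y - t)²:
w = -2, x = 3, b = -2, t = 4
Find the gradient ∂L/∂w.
∂L/∂w = -72

y = wx + b = (-2)(3) + -2 = -8
∂L/∂y = 2(y - t) = 2(-8 - 4) = -24
∂y/∂w = x = 3
∂L/∂w = ∂L/∂y · ∂y/∂w = -24 × 3 = -72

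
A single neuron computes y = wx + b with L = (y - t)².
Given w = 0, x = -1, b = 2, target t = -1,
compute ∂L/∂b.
∂L/∂b = 6

y = wx + b = (0)(-1) + 2 = 2
∂L/∂y = 2(y - t) = 2(2 - -1) = 6
∂y/∂b = 1
∂L/∂b = ∂L/∂y · ∂y/∂b = 6 × 1 = 6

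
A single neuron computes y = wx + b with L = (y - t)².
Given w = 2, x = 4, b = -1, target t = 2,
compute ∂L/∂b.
∂L/∂b = 10

y = wx + b = (2)(4) + -1 = 7
∂L/∂y = 2(y - t) = 2(7 - 2) = 10
∂y/∂b = 1
∂L/∂b = ∂L/∂y · ∂y/∂b = 10 × 1 = 10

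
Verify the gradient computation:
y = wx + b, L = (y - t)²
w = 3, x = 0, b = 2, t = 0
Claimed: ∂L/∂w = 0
Correct

y = (3)(0) + 2 = 2
∂L/∂y = 2(y - t) = 2(2 - 0) = 4
∂y/∂w = x = 0
∂L/∂w = 4 × 0 = 0

Claimed value: 0
Correct: The correct gradient is 0.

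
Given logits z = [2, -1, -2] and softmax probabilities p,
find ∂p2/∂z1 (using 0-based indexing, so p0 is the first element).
∂p2/∂z1 = -0.0007993

p = softmax(z) = [0.9362, 0.04661, 0.01715]
p2 = 0.01715, p1 = 0.04661

∂p2/∂z1 = -p2 × p1 = -0.01715 × 0.04661 = -0.0007993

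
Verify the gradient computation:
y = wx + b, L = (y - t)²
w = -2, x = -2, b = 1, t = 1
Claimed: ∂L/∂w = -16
Correct

y = (-2)(-2) + 1 = 5
∂L/∂y = 2(y - t) = 2(5 - 1) = 8
∂y/∂w = x = -2
∂L/∂w = 8 × -2 = -16

Claimed value: -16
Correct: The correct gradient is -16.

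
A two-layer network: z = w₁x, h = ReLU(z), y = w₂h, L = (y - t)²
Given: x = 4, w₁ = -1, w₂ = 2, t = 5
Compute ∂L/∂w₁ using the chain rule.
∂L/∂w₁ = 0

Forward pass:
z = w₁x = -1×4 = -4
h = ReLU(-4) = 0
y = w₂h = 2×0 = 0

Backward pass:
∂L/∂y = 2(y - t) = 2(0 - 5) = -10
∂y/∂h = w₂ = 2
∂h/∂z = 0 (ReLU derivative)
∂z/∂w₁ = x = 4

∂L/∂w₁ = -10 × 2 × 0 × 4 = 0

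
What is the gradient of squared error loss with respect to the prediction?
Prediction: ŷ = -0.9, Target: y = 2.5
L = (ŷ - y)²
∂L/∂ŷ = -6.8

∂L/∂ŷ = 2(ŷ - y) = 2(-0.9 - 2.5) = 2(-3.4) = -6.8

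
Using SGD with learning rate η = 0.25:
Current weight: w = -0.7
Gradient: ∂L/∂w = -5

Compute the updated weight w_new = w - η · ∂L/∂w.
w_new = 0.55

w_new = w - η·∂L/∂w = -0.7 - 0.25×(-5) = -0.7 - (-1.25) = 0.55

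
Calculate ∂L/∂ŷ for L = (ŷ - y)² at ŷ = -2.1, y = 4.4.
∂L/∂ŷ = -13.0

∂L/∂ŷ = 2(ŷ - y) = 2(-2.1 - 4.4) = 2(-6.5) = -13.0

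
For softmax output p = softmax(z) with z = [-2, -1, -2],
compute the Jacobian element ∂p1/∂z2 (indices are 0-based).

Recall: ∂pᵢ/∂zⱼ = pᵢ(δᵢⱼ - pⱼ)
∂p1/∂z2 = -0.1221

p = softmax(z) = [0.2119, 0.5761, 0.2119]
p1 = 0.5761, p2 = 0.2119

∂p1/∂z2 = -p1 × p2 = -0.5761 × 0.2119 = -0.1221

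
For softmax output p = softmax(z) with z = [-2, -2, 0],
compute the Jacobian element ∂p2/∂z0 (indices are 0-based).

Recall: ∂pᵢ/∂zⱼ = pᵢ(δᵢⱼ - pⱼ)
∂p2/∂z0 = -0.08382

p = softmax(z) = [0.1065, 0.1065, 0.787]
p2 = 0.787, p0 = 0.1065

∂p2/∂z0 = -p2 × p0 = -0.787 × 0.1065 = -0.08382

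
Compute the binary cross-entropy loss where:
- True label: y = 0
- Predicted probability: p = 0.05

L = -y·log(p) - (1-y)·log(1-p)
L = 0.05129

L = -0·log(0.05) - 1·log(0.95) = -log(0.95) = 0.05129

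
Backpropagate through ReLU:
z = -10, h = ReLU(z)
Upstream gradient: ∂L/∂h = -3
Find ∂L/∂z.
∂L/∂z = 0

h = ReLU(-10) = 0
Since z < 0: ∂h/∂z = 0
∂L/∂z = ∂L/∂h · ∂h/∂z = -3 × 0 = 0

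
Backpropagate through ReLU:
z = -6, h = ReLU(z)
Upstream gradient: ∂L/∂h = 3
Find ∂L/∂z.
∂L/∂z = 0

h = ReLU(-6) = 0
Since z < 0: ∂h/∂z = 0
∂L/∂z = ∂L/∂h · ∂h/∂z = 3 × 0 = 0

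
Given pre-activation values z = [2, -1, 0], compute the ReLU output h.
h = [2, 0, 0]

ReLU applied element-wise: max(0,2)=2, max(0,-1)=0, max(0,0)=0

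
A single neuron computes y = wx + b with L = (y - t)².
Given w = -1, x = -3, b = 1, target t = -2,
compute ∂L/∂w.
∂L/∂w = -36

y = wx + b = (-1)(-3) + 1 = 4
∂L/∂y = 2(y - t) = 2(4 - -2) = 12
∂y/∂w = x = -3
∂L/∂w = ∂L/∂y · ∂y/∂w = 12 × -3 = -36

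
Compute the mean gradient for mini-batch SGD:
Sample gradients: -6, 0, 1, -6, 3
Average gradient = -1.6

Average = (1/5)(-6 + 0 + 1 + -6 + 3) = -8/5 = -1.6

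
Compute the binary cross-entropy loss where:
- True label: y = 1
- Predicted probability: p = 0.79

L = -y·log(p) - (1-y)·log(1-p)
L = 0.2357

L = -1·log(0.79) - 0·log(0.21) = -log(0.79) = 0.2357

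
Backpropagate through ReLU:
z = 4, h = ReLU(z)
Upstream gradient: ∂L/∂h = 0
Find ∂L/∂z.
∂L/∂z = 0

h = ReLU(4) = 4
Since z > 0: ∂h/∂z = 1
∂L/∂z = ∂L/∂h · ∂h/∂z = 0 × 1 = 0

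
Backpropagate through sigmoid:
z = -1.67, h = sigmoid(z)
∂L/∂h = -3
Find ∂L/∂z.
∂L/∂z = -0.4

σ(-1.67) = 0.1584
σ'(-1.67) = σ(-1.67)(1 - σ(-1.67)) = 0.1584 × 0.8416 = 0.1333
∂L/∂z = ∂L/∂h · σ'(z) = -3 × 0.1333 = -0.4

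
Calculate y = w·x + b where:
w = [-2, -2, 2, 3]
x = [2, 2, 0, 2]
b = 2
y = 0

y = (-2)(2) + (-2)(2) + (2)(0) + (3)(2) + 2 = 0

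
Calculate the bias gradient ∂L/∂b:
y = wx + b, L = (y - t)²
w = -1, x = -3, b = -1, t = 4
∂L/∂b = -4

y = wx + b = (-1)(-3) + -1 = 2
∂L/∂y = 2(y - t) = 2(2 - 4) = -4
∂y/∂b = 1
∂L/∂b = ∂L/∂y · ∂y/∂b = -4 × 1 = -4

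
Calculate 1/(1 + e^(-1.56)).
0.8264

sigmoid(1.56) = 1/(1 + e^(-1.56)) = 1/(1 + 0.2101) = 0.8264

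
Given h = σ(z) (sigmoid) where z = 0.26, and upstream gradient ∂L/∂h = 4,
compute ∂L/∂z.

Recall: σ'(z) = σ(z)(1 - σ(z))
∂L/∂z = 0.9833

σ(0.26) = 0.5646
σ'(0.26) = σ(0.26)(1 - σ(0.26)) = 0.5646 × 0.4354 = 0.2458
∂L/∂z = ∂L/∂h · σ'(z) = 4 × 0.2458 = 0.9833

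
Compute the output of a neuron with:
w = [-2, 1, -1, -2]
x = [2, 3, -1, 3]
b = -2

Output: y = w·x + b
y = -8

y = (-2)(2) + (1)(3) + (-1)(-1) + (-2)(3) + -2 = -8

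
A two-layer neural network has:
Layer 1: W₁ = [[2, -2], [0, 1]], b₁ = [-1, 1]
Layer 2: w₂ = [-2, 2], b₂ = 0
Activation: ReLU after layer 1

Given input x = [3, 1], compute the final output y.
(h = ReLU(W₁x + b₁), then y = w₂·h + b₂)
y = -2

Layer 1 pre-activation: z₁ = [3, 2]
After ReLU: h = [3, 2]
Layer 2 output: y = -2×3 + 2×2 + 0 = -2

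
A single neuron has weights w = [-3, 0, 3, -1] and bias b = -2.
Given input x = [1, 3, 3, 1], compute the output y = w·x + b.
y = 3

y = (-3)(1) + (0)(3) + (3)(3) + (-1)(1) + -2 = 3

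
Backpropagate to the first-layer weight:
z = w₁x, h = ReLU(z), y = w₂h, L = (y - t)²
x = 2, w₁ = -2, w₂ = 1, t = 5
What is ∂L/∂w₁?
∂L/∂w₁ = 0

Forward pass:
z = w₁x = -2×2 = -4
h = ReLU(-4) = 0
y = w₂h = 1×0 = 0

Backward pass:
∂L/∂y = 2(y - t) = 2(0 - 5) = -10
∂y/∂h = w₂ = 1
∂h/∂z = 0 (ReLU derivative)
∂z/∂w₁ = x = 2

∂L/∂w₁ = -10 × 1 × 0 × 2 = 0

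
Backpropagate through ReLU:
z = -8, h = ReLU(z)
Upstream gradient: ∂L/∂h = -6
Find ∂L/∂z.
∂L/∂z = 0

h = ReLU(-8) = 0
Since z < 0: ∂h/∂z = 0
∂L/∂z = ∂L/∂h · ∂h/∂z = -6 × 0 = 0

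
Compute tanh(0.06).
0.05993

tanh(0.06) = (e^(0.06) - e^(-0.06))/(e^(0.06) + e^(-0.06)) = 0.05993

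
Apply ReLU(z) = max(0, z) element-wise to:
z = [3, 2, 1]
h = [3, 2, 1]

ReLU applied element-wise: max(0,3)=3, max(0,2)=2, max(0,1)=1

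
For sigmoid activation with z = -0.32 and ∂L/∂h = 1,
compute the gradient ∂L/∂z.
∂L/∂z = 0.2437

σ(-0.32) = 0.4207
σ'(-0.32) = σ(-0.32)(1 - σ(-0.32)) = 0.4207 × 0.5793 = 0.2437
∂L/∂z = ∂L/∂h · σ'(z) = 1 × 0.2437 = 0.2437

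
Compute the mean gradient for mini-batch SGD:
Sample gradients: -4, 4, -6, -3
Average gradient = -2.25

Average = (1/4)(-4 + 4 + -6 + -3) = -9/4 = -2.25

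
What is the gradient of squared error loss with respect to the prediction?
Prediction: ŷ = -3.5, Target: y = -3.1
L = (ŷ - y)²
∂L/∂ŷ = -0.8

∂L/∂ŷ = 2(ŷ - y) = 2(-3.5 - -3.1) = 2(-0.4) = -0.8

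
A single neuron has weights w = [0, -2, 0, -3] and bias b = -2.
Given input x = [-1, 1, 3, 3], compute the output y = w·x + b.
y = -13

y = (0)(-1) + (-2)(1) + (0)(3) + (-3)(3) + -2 = -13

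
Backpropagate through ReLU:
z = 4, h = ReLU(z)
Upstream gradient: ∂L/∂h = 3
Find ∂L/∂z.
∂L/∂z = 3

h = ReLU(4) = 4
Since z > 0: ∂h/∂z = 1
∂L/∂z = ∂L/∂h · ∂h/∂z = 3 × 1 = 3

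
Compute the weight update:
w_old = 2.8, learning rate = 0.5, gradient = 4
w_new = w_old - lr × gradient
w_new = 0.8

w_new = w - η·∂L/∂w = 2.8 - 0.5×(4) = 2.8 - (2) = 0.8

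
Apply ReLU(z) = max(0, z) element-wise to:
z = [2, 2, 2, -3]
h = [2, 2, 2, 0]

ReLU applied element-wise: max(0,2)=2, max(0,2)=2, max(0,2)=2, max(0,-3)=0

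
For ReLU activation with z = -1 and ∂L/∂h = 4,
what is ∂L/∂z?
∂L/∂z = 0

h = ReLU(-1) = 0
Since z < 0: ∂h/∂z = 0
∂L/∂z = ∂L/∂h · ∂h/∂z = 4 × 0 = 0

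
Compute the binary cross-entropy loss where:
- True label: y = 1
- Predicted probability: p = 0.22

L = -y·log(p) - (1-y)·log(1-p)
L = 1.514

L = -1·log(0.22) - 0·log(0.78) = -log(0.22) = 1.514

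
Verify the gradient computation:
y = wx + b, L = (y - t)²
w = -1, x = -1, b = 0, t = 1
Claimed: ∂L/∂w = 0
Correct

y = (-1)(-1) + 0 = 1
∂L/∂y = 2(y - t) = 2(1 - 1) = 0
∂y/∂w = x = -1
∂L/∂w = 0 × -1 = 0

Claimed value: 0
Correct: The correct gradient is 0.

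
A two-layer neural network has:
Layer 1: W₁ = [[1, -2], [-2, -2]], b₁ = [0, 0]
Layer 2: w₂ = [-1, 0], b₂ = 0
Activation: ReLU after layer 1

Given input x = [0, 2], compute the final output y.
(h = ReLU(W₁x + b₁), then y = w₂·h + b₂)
y = 0

Layer 1 pre-activation: z₁ = [-4, -4]
After ReLU: h = [0, 0]
Layer 2 output: y = -1×0 + 0×0 + 0 = 0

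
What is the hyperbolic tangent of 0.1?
0.09967

tanh(0.1) = (e^(0.1) - e^(-0.1))/(e^(0.1) + e^(-0.1)) = 0.09967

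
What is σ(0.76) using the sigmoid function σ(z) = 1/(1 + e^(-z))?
0.6814

sigmoid(0.76) = 1/(1 + e^(-0.76)) = 1/(1 + 0.4677) = 0.6814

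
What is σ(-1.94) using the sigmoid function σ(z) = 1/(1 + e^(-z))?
0.1256

sigmoid(-1.94) = 1/(1 + e^(1.94)) = 1/(1 + 6.959) = 0.1256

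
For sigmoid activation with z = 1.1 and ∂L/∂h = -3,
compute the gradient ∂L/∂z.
∂L/∂z = -0.5621

σ(1.1) = 0.7503
σ'(1.1) = σ(1.1)(1 - σ(1.1)) = 0.7503 × 0.2497 = 0.1874
∂L/∂z = ∂L/∂h · σ'(z) = -3 × 0.1874 = -0.5621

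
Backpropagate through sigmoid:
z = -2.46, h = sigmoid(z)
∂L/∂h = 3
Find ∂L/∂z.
∂L/∂z = 0.2175

σ(-2.46) = 0.07871
σ'(-2.46) = σ(-2.46)(1 - σ(-2.46)) = 0.07871 × 0.9213 = 0.07252
∂L/∂z = ∂L/∂h · σ'(z) = 3 × 0.07252 = 0.2175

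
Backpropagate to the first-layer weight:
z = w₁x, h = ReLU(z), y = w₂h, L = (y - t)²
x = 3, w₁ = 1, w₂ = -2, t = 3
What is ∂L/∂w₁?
∂L/∂w₁ = 108

Forward pass:
z = w₁x = 1×3 = 3
h = ReLU(3) = 3
y = w₂h = -2×3 = -6

Backward pass:
∂L/∂y = 2(y - t) = 2(-6 - 3) = -18
∂y/∂h = w₂ = -2
∂h/∂z = 1 (ReLU derivative)
∂z/∂w₁ = x = 3

∂L/∂w₁ = -18 × -2 × 1 × 3 = 108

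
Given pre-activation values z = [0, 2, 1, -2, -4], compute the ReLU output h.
h = [0, 2, 1, 0, 0]

ReLU applied element-wise: max(0,0)=0, max(0,2)=2, max(0,1)=1, max(0,-2)=0, max(0,-4)=0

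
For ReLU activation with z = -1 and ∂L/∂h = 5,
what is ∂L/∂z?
∂L/∂z = 0

h = ReLU(-1) = 0
Since z < 0: ∂h/∂z = 0
∂L/∂z = ∂L/∂h · ∂h/∂z = 5 × 0 = 0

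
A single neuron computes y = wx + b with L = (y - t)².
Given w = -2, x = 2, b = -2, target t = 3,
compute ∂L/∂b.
∂L/∂b = -18

y = wx + b = (-2)(2) + -2 = -6
∂L/∂y = 2(y - t) = 2(-6 - 3) = -18
∂y/∂b = 1
∂L/∂b = ∂L/∂y · ∂y/∂b = -18 × 1 = -18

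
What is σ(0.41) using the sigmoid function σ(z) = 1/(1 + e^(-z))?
0.6011

sigmoid(0.41) = 1/(1 + e^(-0.41)) = 1/(1 + 0.6637) = 0.6011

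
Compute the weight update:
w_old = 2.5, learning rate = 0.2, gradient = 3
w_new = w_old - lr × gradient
w_new = 1.9

w_new = w - η·∂L/∂w = 2.5 - 0.2×(3) = 2.5 - (0.6) = 1.9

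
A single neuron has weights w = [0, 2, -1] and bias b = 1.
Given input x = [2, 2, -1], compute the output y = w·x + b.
y = 6

y = (0)(2) + (2)(2) + (-1)(-1) + 1 = 6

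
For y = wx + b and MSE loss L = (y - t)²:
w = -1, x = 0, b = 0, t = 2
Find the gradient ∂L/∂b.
∂L/∂b = -4

y = wx + b = (-1)(0) + 0 = 0
∂L/∂y = 2(y - t) = 2(0 - 2) = -4
∂y/∂b = 1
∂L/∂b = ∂L/∂y · ∂y/∂b = -4 × 1 = -4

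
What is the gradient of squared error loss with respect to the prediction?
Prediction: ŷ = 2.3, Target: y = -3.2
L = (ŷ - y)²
∂L/∂ŷ = 11.0

∂L/∂ŷ = 2(ŷ - y) = 2(2.3 - -3.2) = 2(5.5) = 11.0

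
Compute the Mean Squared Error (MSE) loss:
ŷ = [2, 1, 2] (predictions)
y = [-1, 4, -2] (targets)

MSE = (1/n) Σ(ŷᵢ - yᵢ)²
MSE = 11.33

MSE = (1/3)((2--1)² + (1-4)² + (2--2)²) = (1/3)(9 + 9 + 16) = 11.33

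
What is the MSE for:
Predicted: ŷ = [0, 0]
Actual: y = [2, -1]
MSE = 2.5

MSE = (1/2)((0-2)² + (0--1)²) = (1/2)(4 + 1) = 2.5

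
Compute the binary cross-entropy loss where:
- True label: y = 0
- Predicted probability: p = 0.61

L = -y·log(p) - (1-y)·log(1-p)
L = 0.9416

L = -0·log(0.61) - 1·log(0.39) = -log(0.39) = 0.9416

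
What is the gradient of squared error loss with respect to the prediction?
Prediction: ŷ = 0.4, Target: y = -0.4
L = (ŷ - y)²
∂L/∂ŷ = 1.6

∂L/∂ŷ = 2(ŷ - y) = 2(0.4 - -0.4) = 2(0.8) = 1.6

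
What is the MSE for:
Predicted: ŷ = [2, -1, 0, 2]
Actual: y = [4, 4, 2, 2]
MSE = 8.25

MSE = (1/4)((2-4)² + (-1-4)² + (0-2)² + (2-2)²) = (1/4)(4 + 25 + 4 + 0) = 8.25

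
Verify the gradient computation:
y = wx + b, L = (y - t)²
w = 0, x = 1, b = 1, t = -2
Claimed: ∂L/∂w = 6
Correct

y = (0)(1) + 1 = 1
∂L/∂y = 2(y - t) = 2(1 - -2) = 6
∂y/∂w = x = 1
∂L/∂w = 6 × 1 = 6

Claimed value: 6
Correct: The correct gradient is 6.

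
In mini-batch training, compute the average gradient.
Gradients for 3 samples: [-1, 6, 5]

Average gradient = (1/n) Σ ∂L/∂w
Average gradient = 3.333

Average = (1/3)(-1 + 6 + 5) = 10/3 = 3.333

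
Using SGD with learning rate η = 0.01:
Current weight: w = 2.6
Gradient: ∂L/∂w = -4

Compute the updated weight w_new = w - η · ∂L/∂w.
w_new = 2.64

w_new = w - η·∂L/∂w = 2.6 - 0.01×(-4) = 2.6 - (-0.04) = 2.64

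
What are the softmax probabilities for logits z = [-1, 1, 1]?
p = [0.0634, 0.4683, 0.4683]

exp(z) = [0.3679, 2.718, 2.718]
Sum = 5.804
p = [0.0634, 0.4683, 0.4683]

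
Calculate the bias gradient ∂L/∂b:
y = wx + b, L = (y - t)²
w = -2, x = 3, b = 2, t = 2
∂L/∂b = -12

y = wx + b = (-2)(3) + 2 = -4
∂L/∂y = 2(y - t) = 2(-4 - 2) = -12
∂y/∂b = 1
∂L/∂b = ∂L/∂y · ∂y/∂b = -12 × 1 = -12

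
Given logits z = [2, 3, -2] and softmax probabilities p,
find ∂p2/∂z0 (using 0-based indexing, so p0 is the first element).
∂p2/∂z0 = -0.001312

p = softmax(z) = [0.2676, 0.7275, 0.004902]
p2 = 0.004902, p0 = 0.2676

∂p2/∂z0 = -p2 × p0 = -0.004902 × 0.2676 = -0.001312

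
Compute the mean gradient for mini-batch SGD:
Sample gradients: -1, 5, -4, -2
Average gradient = -0.5

Average = (1/4)(-1 + 5 + -4 + -2) = -2/4 = -0.5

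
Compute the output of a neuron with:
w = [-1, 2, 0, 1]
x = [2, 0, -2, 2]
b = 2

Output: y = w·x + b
y = 2

y = (-1)(2) + (2)(0) + (0)(-2) + (1)(2) + 2 = 2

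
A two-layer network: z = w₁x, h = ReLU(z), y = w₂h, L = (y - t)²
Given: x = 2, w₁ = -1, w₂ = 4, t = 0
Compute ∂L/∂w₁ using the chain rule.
∂L/∂w₁ = 0

Forward pass:
z = w₁x = -1×2 = -2
h = ReLU(-2) = 0
y = w₂h = 4×0 = 0

Backward pass:
∂L/∂y = 2(y - t) = 2(0 - 0) = 0
∂y/∂h = w₂ = 4
∂h/∂z = 0 (ReLU derivative)
∂z/∂w₁ = x = 2

∂L/∂w₁ = 0 × 4 × 0 × 2 = 0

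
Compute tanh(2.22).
0.9767

tanh(2.22) = (e^(2.22) - e^(-2.22))/(e^(2.22) + e^(-2.22)) = 0.9767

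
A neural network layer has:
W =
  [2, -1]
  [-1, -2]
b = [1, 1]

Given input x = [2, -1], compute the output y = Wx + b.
y = [6, 1]

Wx = [2×2 + -1×-1, -1×2 + -2×-1]
   = [5, 0]
y = Wx + b = [5 + 1, 0 + 1] = [6, 1]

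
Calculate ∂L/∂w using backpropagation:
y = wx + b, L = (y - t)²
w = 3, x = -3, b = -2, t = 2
∂L/∂w = 78

y = wx + b = (3)(-3) + -2 = -11
∂L/∂y = 2(y - t) = 2(-11 - 2) = -26
∂y/∂w = x = -3
∂L/∂w = ∂L/∂y · ∂y/∂w = -26 × -3 = 78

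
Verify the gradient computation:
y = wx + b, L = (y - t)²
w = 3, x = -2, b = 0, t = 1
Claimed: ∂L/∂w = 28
Correct

y = (3)(-2) + 0 = -6
∂L/∂y = 2(y - t) = 2(-6 - 1) = -14
∂y/∂w = x = -2
∂L/∂w = -14 × -2 = 28

Claimed value: 28
Correct: The correct gradient is 28.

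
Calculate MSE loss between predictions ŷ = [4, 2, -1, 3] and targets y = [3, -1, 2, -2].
MSE = 11

MSE = (1/4)((4-3)² + (2--1)² + (-1-2)² + (3--2)²) = (1/4)(1 + 9 + 9 + 25) = 11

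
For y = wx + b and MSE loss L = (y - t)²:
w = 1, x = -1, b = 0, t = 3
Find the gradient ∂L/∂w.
∂L/∂w = 8

y = wx + b = (1)(-1) + 0 = -1
∂L/∂y = 2(y - t) = 2(-1 - 3) = -8
∂y/∂w = x = -1
∂L/∂w = ∂L/∂y · ∂y/∂w = -8 × -1 = 8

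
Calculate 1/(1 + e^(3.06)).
0.04479

sigmoid(-3.06) = 1/(1 + e^(3.06)) = 1/(1 + 21.33) = 0.04479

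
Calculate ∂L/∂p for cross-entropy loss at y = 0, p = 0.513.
∂L/∂p = 2.053

∂L/∂p = -y/p + (1-y)/(1-p) = 0 + 1/0.487 = 2.053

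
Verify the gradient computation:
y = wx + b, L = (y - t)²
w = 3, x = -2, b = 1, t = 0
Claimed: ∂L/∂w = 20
Correct

y = (3)(-2) + 1 = -5
∂L/∂y = 2(y - t) = 2(-5 - 0) = -10
∂y/∂w = x = -2
∂L/∂w = -10 × -2 = 20

Claimed value: 20
Correct: The correct gradient is 20.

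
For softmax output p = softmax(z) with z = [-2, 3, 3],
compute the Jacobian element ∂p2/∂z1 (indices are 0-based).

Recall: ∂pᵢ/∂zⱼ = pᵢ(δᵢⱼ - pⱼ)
∂p2/∂z1 = -0.2483

p = softmax(z) = [0.003358, 0.4983, 0.4983]
p2 = 0.4983, p1 = 0.4983

∂p2/∂z1 = -p2 × p1 = -0.4983 × 0.4983 = -0.2483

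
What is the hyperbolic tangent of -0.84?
-0.6858

tanh(-0.84) = (e^(-0.84) - e^(0.84))/(e^(-0.84) + e^(0.84)) = -0.6858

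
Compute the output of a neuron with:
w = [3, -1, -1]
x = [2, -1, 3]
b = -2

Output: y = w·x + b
y = 2

y = (3)(2) + (-1)(-1) + (-1)(3) + -2 = 2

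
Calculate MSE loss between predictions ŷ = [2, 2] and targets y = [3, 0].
MSE = 2.5

MSE = (1/2)((2-3)² + (2-0)²) = (1/2)(1 + 4) = 2.5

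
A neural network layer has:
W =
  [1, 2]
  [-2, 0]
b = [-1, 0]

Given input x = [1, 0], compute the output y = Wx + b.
y = [0, -2]

Wx = [1×1 + 2×0, -2×1 + 0×0]
   = [1, -2]
y = Wx + b = [1 + -1, -2 + 0] = [0, -2]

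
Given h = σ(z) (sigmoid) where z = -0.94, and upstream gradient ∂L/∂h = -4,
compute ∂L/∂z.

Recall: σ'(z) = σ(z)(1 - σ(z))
∂L/∂z = -0.808

σ(-0.94) = 0.2809
σ'(-0.94) = σ(-0.94)(1 - σ(-0.94)) = 0.2809 × 0.7191 = 0.202
∂L/∂z = ∂L/∂h · σ'(z) = -4 × 0.202 = -0.808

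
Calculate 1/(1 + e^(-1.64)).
0.8375

sigmoid(1.64) = 1/(1 + e^(-1.64)) = 1/(1 + 0.194) = 0.8375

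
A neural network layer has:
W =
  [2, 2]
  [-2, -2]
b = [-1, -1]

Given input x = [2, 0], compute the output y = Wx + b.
y = [3, -5]

Wx = [2×2 + 2×0, -2×2 + -2×0]
   = [4, -4]
y = Wx + b = [4 + -1, -4 + -1] = [3, -5]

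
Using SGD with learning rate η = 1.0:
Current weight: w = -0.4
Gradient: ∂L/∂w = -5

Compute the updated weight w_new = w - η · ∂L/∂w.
w_new = 4.6

w_new = w - η·∂L/∂w = -0.4 - 1.0×(-5) = -0.4 - (-5) = 4.6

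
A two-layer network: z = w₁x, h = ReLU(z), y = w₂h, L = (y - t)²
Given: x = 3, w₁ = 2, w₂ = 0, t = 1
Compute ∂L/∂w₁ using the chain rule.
∂L/∂w₁ = 0

Forward pass:
z = w₁x = 2×3 = 6
h = ReLU(6) = 6
y = w₂h = 0×6 = 0

Backward pass:
∂L/∂y = 2(y - t) = 2(0 - 1) = -2
∂y/∂h = w₂ = 0
∂h/∂z = 1 (ReLU derivative)
∂z/∂w₁ = x = 3

∂L/∂w₁ = -2 × 0 × 1 × 3 = 0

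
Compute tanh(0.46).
0.4301

tanh(0.46) = (e^(0.46) - e^(-0.46))/(e^(0.46) + e^(-0.46)) = 0.4301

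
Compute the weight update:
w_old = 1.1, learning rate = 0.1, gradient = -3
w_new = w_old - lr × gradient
w_new = 1.4

w_new = w - η·∂L/∂w = 1.1 - 0.1×(-3) = 1.1 - (-0.3) = 1.4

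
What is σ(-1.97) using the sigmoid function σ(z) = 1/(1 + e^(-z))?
0.1224

sigmoid(-1.97) = 1/(1 + e^(1.97)) = 1/(1 + 7.171) = 0.1224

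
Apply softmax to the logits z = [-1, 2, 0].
p = [0.042, 0.8438, 0.1142]

exp(z) = [0.3679, 7.389, 1]
Sum = 8.757
p = [0.042, 0.8438, 0.1142]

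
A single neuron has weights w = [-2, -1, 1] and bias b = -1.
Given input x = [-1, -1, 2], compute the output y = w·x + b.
y = 4

y = (-2)(-1) + (-1)(-1) + (1)(2) + -1 = 4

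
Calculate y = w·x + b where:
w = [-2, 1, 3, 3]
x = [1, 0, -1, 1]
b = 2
y = 0

y = (-2)(1) + (1)(0) + (3)(-1) + (3)(1) + 2 = 0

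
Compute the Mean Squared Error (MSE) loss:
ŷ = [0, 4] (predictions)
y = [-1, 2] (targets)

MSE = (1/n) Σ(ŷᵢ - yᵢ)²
MSE = 2.5

MSE = (1/2)((0--1)² + (4-2)²) = (1/2)(1 + 4) = 2.5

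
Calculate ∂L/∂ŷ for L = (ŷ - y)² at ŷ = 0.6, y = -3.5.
∂L/∂ŷ = 8.2

∂L/∂ŷ = 2(ŷ - y) = 2(0.6 - -3.5) = 2(4.1) = 8.2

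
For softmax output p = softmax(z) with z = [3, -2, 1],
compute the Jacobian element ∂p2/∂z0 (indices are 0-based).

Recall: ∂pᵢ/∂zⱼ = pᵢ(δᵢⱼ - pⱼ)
∂p2/∂z0 = -0.1038

p = softmax(z) = [0.8756, 0.0059, 0.1185]
p2 = 0.1185, p0 = 0.8756

∂p2/∂z0 = -p2 × p0 = -0.1185 × 0.8756 = -0.1038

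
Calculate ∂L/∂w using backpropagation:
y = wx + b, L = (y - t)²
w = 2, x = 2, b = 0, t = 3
∂L/∂w = 4

y = wx + b = (2)(2) + 0 = 4
∂L/∂y = 2(y - t) = 2(4 - 3) = 2
∂y/∂w = x = 2
∂L/∂w = ∂L/∂y · ∂y/∂w = 2 × 2 = 4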